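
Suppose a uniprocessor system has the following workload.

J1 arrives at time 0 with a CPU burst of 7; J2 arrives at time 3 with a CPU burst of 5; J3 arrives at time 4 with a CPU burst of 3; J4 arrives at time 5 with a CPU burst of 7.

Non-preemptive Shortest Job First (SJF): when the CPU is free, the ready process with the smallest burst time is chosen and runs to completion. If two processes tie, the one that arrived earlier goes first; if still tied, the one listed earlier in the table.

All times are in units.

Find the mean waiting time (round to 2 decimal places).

5.00

Gantt: | J1 0-7 | J3 7-10 | J2 10-15 | J4 15-22 |
Completion: J1=7  J2=15  J3=10  J4=22
Waiting times: J1=0, J2=7, J3=3, J4=10
Average waiting = (0+7+3+10) / 4 = 20/4 = 5.00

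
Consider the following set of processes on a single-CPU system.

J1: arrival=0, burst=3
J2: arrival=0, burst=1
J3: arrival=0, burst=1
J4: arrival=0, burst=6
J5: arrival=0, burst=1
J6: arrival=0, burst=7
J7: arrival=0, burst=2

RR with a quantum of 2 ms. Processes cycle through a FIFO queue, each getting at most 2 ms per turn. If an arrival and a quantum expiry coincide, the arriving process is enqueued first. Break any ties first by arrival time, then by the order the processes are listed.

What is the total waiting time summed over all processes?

Schedule: | J1 0-2 | J2 2-3 | J3 3-4 | J4 4-6 | J5 6-7 | J6 7-9 | J7 9-11 | J1 11-12 | J4 12-14 | J6 14-16 | J4 16-18 | J6 18-21 |
Completion: J1=12  J2=3  J3=4  J4=18  J5=7  J6=21  J7=11
Turnaround (C−A): J1=12  J2=3  J3=4  J4=18  J5=7  J6=21  J7=11
Waiting = turnaround − burst: J1=9, J2=2, J3=3, J4=12, J5=6, J6=14, J7=9
Total waiting = 9 + 2 + 3 + 12 + 6 + 14 + 9 = 55

55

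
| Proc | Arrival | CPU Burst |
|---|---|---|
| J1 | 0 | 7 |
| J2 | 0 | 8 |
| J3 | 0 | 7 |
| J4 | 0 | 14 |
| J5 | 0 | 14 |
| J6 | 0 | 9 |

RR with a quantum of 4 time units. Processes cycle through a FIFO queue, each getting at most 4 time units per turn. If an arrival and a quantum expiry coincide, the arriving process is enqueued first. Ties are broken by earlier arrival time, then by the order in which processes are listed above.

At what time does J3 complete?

34

Gantt: | J1 0-4 | J2 4-8 | J3 8-12 | J4 12-16 | J5 16-20 | J6 20-24 | J1 24-27 | J2 27-31 | J3 31-34 | J4 34-38 | J5 38-42 | J6 42-46 | J4 46-50 | J5 50-54 | J6 54-55 | J4 55-57 | J5 57-59 |
Completion: J1=27  J2=31  J3=34  J4=57  J5=59  J6=55
Turnaround (C−A): J1=27  J2=31  J3=34  J4=57  J5=59  J6=55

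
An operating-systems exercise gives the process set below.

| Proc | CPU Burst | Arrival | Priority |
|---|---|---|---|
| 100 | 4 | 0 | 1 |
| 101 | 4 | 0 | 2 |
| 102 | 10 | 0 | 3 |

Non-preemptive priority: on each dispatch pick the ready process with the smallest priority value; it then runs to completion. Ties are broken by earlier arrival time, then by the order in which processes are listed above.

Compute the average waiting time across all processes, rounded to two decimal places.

4.00

Timeline: | 100 0-4 | 101 4-8 | 102 8-18 |
Completion: 100=4  101=8  102=18
Turnaround (C−A): 100=4  101=8  102=18
Waiting times: 100=0, 101=4, 102=8
Average waiting = (0+4+8) / 3 = 12/3 = 4.00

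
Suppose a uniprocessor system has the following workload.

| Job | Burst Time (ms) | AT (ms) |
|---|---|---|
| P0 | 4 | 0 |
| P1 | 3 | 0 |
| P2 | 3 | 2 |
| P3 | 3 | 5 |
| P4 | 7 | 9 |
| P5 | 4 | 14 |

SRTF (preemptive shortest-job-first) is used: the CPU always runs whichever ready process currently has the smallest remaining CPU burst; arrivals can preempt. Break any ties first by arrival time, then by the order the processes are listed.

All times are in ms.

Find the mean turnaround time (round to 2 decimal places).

Timeline: | P1 0-3 | P2 3-6 | P3 6-9 | P0 9-13 | P4 13-14 | P5 14-18 | P4 18-24 |
Completion: P0=13  P1=3  P2=6  P3=9  P4=24  P5=18
Turnaround (C−A): P0=13  P1=3  P2=4  P3=4  P4=15  P5=4
Turnaround times: P0=13, P1=3, P2=4, P3=4, P4=15, P5=4
Average turnaround = (13+3+4+4+15+4) / 6 = 43/6 = 7.17

7.17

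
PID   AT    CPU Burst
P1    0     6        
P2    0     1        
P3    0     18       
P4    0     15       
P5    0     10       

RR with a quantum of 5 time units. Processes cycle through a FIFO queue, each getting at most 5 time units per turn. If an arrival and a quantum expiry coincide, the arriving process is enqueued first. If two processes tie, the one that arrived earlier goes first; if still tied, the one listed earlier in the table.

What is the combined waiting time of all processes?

Schedule: | P1 0-5 | P2 5-6 | P3 6-11 | P4 11-16 | P5 16-21 | P1 21-22 | P3 22-27 | P4 27-32 | P5 32-37 | P3 37-42 | P4 42-47 | P3 47-50 |
Completion: P1=22  P2=6  P3=50  P4=47  P5=37
Turnaround (C−A): P1=22  P2=6  P3=50  P4=47  P5=37
Waiting = turnaround − burst: P1=16, P2=5, P3=32, P4=32, P5=27
Total waiting = 16 + 5 + 32 + 32 + 27 = 112

112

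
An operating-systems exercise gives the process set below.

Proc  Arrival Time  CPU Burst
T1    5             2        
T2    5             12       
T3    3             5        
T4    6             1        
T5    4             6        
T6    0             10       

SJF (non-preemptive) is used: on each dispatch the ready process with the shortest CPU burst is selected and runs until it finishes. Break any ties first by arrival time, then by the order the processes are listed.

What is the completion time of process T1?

13

Schedule: | T6 0-10 | T4 10-11 | T1 11-13 | T3 13-18 | T5 18-24 | T2 24-36 |
Completion: T1=13  T2=36  T3=18  T4=11  T5=24  T6=10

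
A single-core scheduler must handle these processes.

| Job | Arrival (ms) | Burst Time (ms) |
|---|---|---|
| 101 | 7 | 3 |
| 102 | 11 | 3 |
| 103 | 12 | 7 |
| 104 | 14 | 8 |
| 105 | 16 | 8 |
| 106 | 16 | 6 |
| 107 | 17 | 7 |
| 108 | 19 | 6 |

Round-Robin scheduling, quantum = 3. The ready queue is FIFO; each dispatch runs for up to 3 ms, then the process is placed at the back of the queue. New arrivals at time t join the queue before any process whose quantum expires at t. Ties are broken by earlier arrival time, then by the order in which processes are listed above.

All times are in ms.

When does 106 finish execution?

Timeline: | idle 0-7 | 101 7-10 | idle 10-11 | 102 11-14 | 103 14-17 | 104 17-20 | 105 20-23 | 106 23-26 | 107 26-29 | 103 29-32 | 108 32-35 | 104 35-38 | 105 38-41 | 106 41-44 | 107 44-47 | 103 47-48 | 108 48-51 | 104 51-53 | 105 53-55 | 107 55-56 |
Completion: 101=10  102=14  103=48  104=53  105=55  106=44  107=56  108=51
Turnaround (C−A): 101=3  102=3  103=36  104=39  105=39  106=28  107=39  108=32

44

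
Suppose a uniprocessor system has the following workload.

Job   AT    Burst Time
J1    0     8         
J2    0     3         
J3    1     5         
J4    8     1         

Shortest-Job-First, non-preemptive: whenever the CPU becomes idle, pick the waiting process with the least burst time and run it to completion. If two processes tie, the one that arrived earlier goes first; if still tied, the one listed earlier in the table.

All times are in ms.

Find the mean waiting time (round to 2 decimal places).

2.75

Schedule: | J2 0-3 | J3 3-8 | J4 8-9 | J1 9-17 |
Completion: J1=17  J2=3  J3=8  J4=9
Waiting times: J1=9, J2=0, J3=2, J4=0
Average waiting = (9+0+2+0) / 4 = 11/4 = 2.75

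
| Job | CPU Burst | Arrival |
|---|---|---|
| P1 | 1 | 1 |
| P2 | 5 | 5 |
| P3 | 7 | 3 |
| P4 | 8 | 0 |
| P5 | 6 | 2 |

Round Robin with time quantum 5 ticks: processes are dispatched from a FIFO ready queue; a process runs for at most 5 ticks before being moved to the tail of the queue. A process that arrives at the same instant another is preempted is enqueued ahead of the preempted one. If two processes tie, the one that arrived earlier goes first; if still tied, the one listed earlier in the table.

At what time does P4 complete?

Timeline: | P4 0-5 | P1 5-6 | P5 6-11 | P3 11-16 | P2 16-21 | P4 21-24 | P5 24-25 | P3 25-27 |
Completion: P1=6  P2=21  P3=27  P4=24  P5=25
Turnaround (C−A): P1=5  P2=16  P3=24  P4=24  P5=23

24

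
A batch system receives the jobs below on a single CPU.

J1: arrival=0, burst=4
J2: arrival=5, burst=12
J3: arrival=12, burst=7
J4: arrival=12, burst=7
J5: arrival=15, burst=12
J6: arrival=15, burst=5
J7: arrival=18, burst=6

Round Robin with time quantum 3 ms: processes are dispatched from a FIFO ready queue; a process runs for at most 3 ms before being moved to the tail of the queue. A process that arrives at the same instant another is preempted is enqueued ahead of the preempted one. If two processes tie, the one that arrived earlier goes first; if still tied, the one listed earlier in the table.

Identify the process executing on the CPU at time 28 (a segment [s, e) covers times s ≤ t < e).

Schedule: | J1 0-4 | idle 4-5 | J2 5-14 | J3 14-17 | J4 17-20 | J2 20-23 | J5 23-26 | J6 26-29 | J3 29-32 | J7 32-35 | J4 35-38 | J5 38-41 | J6 41-43 | J3 43-44 | J7 44-47 | J4 47-48 | J5 48-54 |
Completion: J1=4  J2=23  J3=44  J4=48  J5=54  J6=43  J7=47
Turnaround (C−A): J1=4  J2=18  J3=32  J4=36  J5=39  J6=28  J7=29

J6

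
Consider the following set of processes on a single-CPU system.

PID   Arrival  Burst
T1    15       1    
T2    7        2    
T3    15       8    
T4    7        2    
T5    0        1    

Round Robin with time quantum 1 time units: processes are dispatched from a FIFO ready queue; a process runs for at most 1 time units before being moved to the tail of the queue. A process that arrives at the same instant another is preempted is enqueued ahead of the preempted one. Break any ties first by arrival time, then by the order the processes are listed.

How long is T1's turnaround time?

1

Gantt: | T5 0-1 | idle 1-7 | T2 7-8 | T4 8-9 | T2 9-10 | T4 10-11 | idle 11-15 | T1 15-16 | T3 16-24 |
Completion: T1=16  T2=10  T3=24  T4=11  T5=1
Turnaround(T1) = completion − arrival = 16 − 15 = 1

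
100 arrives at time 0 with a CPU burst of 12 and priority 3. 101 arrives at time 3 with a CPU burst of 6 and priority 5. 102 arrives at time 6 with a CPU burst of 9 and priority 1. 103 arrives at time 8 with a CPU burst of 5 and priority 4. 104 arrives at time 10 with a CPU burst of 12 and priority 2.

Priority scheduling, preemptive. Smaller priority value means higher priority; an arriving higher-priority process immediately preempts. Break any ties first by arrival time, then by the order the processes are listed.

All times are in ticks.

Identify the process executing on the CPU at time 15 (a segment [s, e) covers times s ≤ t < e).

104

Gantt: | 100 0-6 | 102 6-15 | 104 15-27 | 100 27-33 | 103 33-38 | 101 38-44 |
Completion: 100=33  101=44  102=15  103=38  104=27
Turnaround (C−A): 100=33  101=41  102=9  103=30  104=17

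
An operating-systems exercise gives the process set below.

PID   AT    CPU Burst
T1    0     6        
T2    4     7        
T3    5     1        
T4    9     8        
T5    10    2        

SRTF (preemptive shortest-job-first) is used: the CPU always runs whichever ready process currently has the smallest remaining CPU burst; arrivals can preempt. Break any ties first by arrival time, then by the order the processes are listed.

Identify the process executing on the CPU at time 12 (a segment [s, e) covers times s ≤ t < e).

Schedule: | T1 0-6 | T3 6-7 | T2 7-10 | T5 10-12 | T2 12-16 | T4 16-24 |
Completion: T1=6  T2=16  T3=7  T4=24  T5=12

T2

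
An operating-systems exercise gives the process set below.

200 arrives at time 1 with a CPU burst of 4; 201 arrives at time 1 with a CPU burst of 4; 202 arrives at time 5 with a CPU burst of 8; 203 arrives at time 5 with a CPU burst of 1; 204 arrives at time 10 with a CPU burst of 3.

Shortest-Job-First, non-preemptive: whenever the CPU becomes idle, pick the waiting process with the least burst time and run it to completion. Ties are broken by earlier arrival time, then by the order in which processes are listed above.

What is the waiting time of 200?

0

Schedule: | idle 0-1 | 200 1-5 | 203 5-6 | 201 6-10 | 204 10-13 | 202 13-21 |
Completion: 200=5  201=10  202=21  203=6  204=13
Waiting(200) = turnaround − burst = 4 − 4 = 0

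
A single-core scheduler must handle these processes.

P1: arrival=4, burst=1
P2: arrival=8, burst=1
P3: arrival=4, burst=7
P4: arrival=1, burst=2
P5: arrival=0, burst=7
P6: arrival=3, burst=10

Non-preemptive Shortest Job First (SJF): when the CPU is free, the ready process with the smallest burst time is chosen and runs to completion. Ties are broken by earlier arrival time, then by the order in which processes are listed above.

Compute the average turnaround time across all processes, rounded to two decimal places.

Schedule: | P5 0-7 | P1 7-8 | P2 8-9 | P4 9-11 | P3 11-18 | P6 18-28 |
Completion: P1=8  P2=9  P3=18  P4=11  P5=7  P6=28
Turnaround (C−A): P1=4  P2=1  P3=14  P4=10  P5=7  P6=25
Turnaround times: P1=4, P2=1, P3=14, P4=10, P5=7, P6=25
Average turnaround = (4+1+14+10+7+25) / 6 = 61/6 = 10.17

10.17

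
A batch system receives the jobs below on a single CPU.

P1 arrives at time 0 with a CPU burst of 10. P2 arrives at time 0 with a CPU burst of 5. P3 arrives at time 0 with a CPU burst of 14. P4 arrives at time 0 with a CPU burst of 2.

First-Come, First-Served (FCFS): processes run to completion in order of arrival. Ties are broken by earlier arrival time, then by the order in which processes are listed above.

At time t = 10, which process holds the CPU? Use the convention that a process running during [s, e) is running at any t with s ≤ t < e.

P2

Timeline: | P1 0-10 | P2 10-15 | P3 15-29 | P4 29-31 |
Completion: P1=10  P2=15  P3=29  P4=31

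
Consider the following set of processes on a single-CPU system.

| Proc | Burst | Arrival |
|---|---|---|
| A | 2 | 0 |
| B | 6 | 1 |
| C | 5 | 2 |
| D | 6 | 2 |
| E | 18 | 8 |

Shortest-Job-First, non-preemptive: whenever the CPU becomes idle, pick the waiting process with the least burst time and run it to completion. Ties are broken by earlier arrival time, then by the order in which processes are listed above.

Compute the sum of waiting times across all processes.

28

Timeline: | A 0-2 | C 2-7 | B 7-13 | D 13-19 | E 19-37 |
Completion: A=2  B=13  C=7  D=19  E=37
Turnaround (C−A): A=2  B=12  C=5  D=17  E=29
Waiting = turnaround − burst: A=0, B=6, C=0, D=11, E=11
Total waiting = 0 + 6 + 0 + 11 + 11 = 28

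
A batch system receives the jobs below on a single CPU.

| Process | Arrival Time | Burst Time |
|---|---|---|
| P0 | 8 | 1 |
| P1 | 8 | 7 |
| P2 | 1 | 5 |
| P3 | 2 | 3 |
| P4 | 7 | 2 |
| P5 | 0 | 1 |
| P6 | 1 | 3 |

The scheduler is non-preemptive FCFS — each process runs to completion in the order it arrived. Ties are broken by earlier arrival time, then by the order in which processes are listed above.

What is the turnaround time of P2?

Schedule: | P5 0-1 | P2 1-6 | P6 6-9 | P3 9-12 | P4 12-14 | P0 14-15 | P1 15-22 |
Completion: P0=15  P1=22  P2=6  P3=12  P4=14  P5=1  P6=9
Turnaround (C−A): P0=7  P1=14  P2=5  P3=10  P4=7  P5=1  P6=8
Turnaround(P2) = completion − arrival = 6 − 1 = 5

5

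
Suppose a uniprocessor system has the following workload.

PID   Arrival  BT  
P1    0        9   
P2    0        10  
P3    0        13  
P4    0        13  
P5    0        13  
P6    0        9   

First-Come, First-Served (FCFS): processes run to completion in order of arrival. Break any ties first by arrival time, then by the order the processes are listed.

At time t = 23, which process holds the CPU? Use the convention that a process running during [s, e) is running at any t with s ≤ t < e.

Schedule: | P1 0-9 | P2 9-19 | P3 19-32 | P4 32-45 | P5 45-58 | P6 58-67 |
Completion: P1=9  P2=19  P3=32  P4=45  P5=58  P6=67
Turnaround (C−A): P1=9  P2=19  P3=32  P4=45  P5=58  P6=67

P3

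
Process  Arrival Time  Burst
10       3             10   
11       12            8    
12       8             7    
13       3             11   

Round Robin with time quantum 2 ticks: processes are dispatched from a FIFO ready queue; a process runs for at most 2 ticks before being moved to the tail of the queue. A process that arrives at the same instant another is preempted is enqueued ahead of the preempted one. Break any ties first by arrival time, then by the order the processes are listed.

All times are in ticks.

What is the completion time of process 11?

39

Timeline: | idle 0-3 | 10 3-5 | 13 5-7 | 10 7-9 | 13 9-11 | 12 11-13 | 10 13-15 | 13 15-17 | 11 17-19 | 12 19-21 | 10 21-23 | 13 23-25 | 11 25-27 | 12 27-29 | 10 29-31 | 13 31-33 | 11 33-35 | 12 35-36 | 13 36-37 | 11 37-39 |
Completion: 10=31  11=39  12=36  13=37
Turnaround (C−A): 10=28  11=27  12=28  13=34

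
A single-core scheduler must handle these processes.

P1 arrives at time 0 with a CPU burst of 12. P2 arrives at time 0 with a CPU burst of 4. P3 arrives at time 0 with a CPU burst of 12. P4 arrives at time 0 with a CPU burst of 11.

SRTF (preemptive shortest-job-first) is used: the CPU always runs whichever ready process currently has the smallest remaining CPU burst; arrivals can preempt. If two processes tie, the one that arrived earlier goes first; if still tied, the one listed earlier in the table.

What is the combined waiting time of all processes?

46

Gantt: | P2 0-4 | P4 4-15 | P1 15-27 | P3 27-39 |
Completion: P1=27  P2=4  P3=39  P4=15
Turnaround (C−A): P1=27  P2=4  P3=39  P4=15
Waiting = turnaround − burst: P1=15, P2=0, P3=27, P4=4
Total waiting = 15 + 0 + 27 + 4 = 46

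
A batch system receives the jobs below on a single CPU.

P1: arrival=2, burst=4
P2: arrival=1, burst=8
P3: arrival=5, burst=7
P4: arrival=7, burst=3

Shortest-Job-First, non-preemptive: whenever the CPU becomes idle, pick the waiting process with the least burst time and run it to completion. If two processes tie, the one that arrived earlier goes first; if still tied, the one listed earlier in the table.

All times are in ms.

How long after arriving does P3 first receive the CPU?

Gantt: | idle 0-1 | P2 1-9 | P4 9-12 | P1 12-16 | P3 16-23 |
Completion: P1=16  P2=9  P3=23  P4=12
Turnaround (C−A): P1=14  P2=8  P3=18  P4=5
Response(P3) = first start − arrival = 16 − 5 = 11

11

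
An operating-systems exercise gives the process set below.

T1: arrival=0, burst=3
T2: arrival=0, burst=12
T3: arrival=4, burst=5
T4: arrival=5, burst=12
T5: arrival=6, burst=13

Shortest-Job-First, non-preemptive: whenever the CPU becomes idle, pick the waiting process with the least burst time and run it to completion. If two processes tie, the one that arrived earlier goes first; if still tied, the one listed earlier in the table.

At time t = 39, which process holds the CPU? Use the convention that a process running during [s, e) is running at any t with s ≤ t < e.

T5

Gantt: | T1 0-3 | T2 3-15 | T3 15-20 | T4 20-32 | T5 32-45 |
Completion: T1=3  T2=15  T3=20  T4=32  T5=45
Turnaround (C−A): T1=3  T2=15  T3=16  T4=27  T5=39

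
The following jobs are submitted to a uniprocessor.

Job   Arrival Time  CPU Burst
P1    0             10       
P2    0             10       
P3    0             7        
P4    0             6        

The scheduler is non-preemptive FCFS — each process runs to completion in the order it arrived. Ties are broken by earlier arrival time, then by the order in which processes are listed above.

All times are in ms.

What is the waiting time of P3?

Schedule: | P1 0-10 | P2 10-20 | P3 20-27 | P4 27-33 |
Completion: P1=10  P2=20  P3=27  P4=33
Turnaround (C−A): P1=10  P2=20  P3=27  P4=33
Waiting(P3) = turnaround − burst = 27 − 7 = 20

20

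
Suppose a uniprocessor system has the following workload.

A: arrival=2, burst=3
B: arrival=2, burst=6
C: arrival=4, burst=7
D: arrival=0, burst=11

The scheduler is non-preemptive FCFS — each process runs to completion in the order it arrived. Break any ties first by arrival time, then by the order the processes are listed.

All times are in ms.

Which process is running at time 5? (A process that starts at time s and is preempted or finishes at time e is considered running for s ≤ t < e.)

Timeline: | D 0-11 | A 11-14 | B 14-20 | C 20-27 |
Completion: A=14  B=20  C=27  D=11

D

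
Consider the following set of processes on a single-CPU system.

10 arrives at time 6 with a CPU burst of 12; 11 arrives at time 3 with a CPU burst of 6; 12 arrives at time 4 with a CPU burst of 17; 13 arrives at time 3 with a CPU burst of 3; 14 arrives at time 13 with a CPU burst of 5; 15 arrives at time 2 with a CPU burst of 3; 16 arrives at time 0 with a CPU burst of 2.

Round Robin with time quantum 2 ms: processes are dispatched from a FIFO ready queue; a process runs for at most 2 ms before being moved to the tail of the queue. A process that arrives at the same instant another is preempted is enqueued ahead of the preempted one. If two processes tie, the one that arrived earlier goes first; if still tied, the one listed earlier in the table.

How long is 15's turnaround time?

9

Schedule: | 16 0-2 | 15 2-4 | 11 4-6 | 13 6-8 | 12 8-10 | 15 10-11 | 10 11-13 | 11 13-15 | 13 15-16 | 12 16-18 | 14 18-20 | 10 20-22 | 11 22-24 | 12 24-26 | 14 26-28 | 10 28-30 | 12 30-32 | 14 32-33 | 10 33-35 | 12 35-37 | 10 37-39 | 12 39-41 | 10 41-43 | 12 43-48 |
Completion: 10=43  11=24  12=48  13=16  14=33  15=11  16=2
Turnaround (C−A): 10=37  11=21  12=44  13=13  14=20  15=9  16=2
Turnaround(15) = completion − arrival = 11 − 2 = 9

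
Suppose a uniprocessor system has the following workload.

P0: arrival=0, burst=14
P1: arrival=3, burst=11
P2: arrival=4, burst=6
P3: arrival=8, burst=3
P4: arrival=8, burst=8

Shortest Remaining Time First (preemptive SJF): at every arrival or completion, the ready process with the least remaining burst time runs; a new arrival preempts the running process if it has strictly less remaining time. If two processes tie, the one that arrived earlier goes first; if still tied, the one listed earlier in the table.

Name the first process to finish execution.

P2

Schedule: | P0 0-4 | P2 4-10 | P3 10-13 | P4 13-21 | P0 21-31 | P1 31-42 |
Completion: P0=31  P1=42  P2=10  P3=13  P4=21
Turnaround (C−A): P0=31  P1=39  P2=6  P3=5  P4=13
Finish order: P2 → P3 → P4 → P0 → P1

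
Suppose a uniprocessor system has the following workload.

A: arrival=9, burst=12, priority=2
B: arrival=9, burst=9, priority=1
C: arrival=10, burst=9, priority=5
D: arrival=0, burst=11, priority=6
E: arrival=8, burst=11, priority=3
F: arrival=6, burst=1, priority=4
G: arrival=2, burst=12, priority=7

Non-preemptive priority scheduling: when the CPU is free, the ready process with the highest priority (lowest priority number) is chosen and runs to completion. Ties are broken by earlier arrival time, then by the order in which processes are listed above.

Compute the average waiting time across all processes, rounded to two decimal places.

22.71

Timeline: | D 0-11 | B 11-20 | A 20-32 | E 32-43 | F 43-44 | C 44-53 | G 53-65 |
Completion: A=32  B=20  C=53  D=11  E=43  F=44  G=65
Waiting times: A=11, B=2, C=34, D=0, E=24, F=37, G=51
Average waiting = (11+2+34+0+24+37+51) / 7 = 159/7 = 22.71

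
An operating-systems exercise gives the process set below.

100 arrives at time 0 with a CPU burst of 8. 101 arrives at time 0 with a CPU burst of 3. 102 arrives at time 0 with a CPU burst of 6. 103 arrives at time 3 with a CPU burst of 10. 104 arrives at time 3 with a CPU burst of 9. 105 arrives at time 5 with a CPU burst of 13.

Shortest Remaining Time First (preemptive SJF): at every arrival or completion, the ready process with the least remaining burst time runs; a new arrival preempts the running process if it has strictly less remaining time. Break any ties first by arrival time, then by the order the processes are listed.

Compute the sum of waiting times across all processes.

Schedule: | 101 0-3 | 102 3-9 | 100 9-17 | 104 17-26 | 103 26-36 | 105 36-49 |
Completion: 100=17  101=3  102=9  103=36  104=26  105=49
Turnaround (C−A): 100=17  101=3  102=9  103=33  104=23  105=44
Waiting = turnaround − burst: 100=9, 101=0, 102=3, 103=23, 104=14, 105=31
Total waiting = 9 + 0 + 3 + 23 + 14 + 31 = 80

80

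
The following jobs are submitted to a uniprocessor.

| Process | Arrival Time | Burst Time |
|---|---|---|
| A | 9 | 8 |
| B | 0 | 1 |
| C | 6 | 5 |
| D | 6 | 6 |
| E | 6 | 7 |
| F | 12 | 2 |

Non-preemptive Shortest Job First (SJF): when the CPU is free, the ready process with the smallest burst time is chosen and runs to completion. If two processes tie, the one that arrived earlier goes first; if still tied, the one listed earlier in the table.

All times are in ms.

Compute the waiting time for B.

Schedule: | B 0-1 | idle 1-6 | C 6-11 | D 11-17 | F 17-19 | E 19-26 | A 26-34 |
Completion: A=34  B=1  C=11  D=17  E=26  F=19
Turnaround (C−A): A=25  B=1  C=5  D=11  E=20  F=7
Waiting(B) = turnaround − burst = 1 − 1 = 0

0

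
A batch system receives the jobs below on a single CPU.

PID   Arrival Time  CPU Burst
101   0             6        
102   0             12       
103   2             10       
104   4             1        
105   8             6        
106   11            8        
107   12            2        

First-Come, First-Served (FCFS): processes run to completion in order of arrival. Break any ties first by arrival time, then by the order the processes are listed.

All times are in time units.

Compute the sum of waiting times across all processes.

122

Gantt: | 101 0-6 | 102 6-18 | 103 18-28 | 104 28-29 | 105 29-35 | 106 35-43 | 107 43-45 |
Completion: 101=6  102=18  103=28  104=29  105=35  106=43  107=45
Turnaround (C−A): 101=6  102=18  103=26  104=25  105=27  106=32  107=33
Waiting = turnaround − burst: 101=0, 102=6, 103=16, 104=24, 105=21, 106=24, 107=31
Total waiting = 0 + 6 + 16 + 24 + 21 + 24 + 31 = 122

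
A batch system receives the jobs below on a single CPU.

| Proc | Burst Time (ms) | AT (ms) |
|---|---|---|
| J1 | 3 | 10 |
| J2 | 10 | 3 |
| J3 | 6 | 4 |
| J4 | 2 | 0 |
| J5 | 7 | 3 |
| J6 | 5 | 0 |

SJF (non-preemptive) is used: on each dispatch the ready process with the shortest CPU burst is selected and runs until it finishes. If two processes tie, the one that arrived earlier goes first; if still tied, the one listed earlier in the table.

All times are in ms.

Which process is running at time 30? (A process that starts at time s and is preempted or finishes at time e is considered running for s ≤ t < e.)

Timeline: | J4 0-2 | J6 2-7 | J3 7-13 | J1 13-16 | J5 16-23 | J2 23-33 |
Completion: J1=16  J2=33  J3=13  J4=2  J5=23  J6=7
Turnaround (C−A): J1=6  J2=30  J3=9  J4=2  J5=20  J6=7

J2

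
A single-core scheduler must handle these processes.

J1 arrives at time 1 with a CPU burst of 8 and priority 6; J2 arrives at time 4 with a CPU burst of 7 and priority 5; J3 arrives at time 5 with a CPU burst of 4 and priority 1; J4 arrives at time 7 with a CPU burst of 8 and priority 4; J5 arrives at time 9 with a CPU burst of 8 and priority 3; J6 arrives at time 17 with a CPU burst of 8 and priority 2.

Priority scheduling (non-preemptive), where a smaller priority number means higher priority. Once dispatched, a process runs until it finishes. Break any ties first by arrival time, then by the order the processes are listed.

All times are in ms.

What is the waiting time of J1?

0

Schedule: | idle 0-1 | J1 1-9 | J3 9-13 | J5 13-21 | J6 21-29 | J4 29-37 | J2 37-44 |
Completion: J1=9  J2=44  J3=13  J4=37  J5=21  J6=29
Turnaround (C−A): J1=8  J2=40  J3=8  J4=30  J5=12  J6=12
Waiting(J1) = turnaround − burst = 8 − 8 = 0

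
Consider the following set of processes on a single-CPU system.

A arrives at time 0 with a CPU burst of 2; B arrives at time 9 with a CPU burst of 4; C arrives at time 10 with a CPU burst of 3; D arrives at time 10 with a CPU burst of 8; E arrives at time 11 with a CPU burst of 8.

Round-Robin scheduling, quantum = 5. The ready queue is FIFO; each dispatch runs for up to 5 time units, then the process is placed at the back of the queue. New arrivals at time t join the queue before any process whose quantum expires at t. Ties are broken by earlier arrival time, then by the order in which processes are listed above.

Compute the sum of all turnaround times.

Gantt: | A 0-2 | idle 2-9 | B 9-13 | C 13-16 | D 16-21 | E 21-26 | D 26-29 | E 29-32 |
Completion: A=2  B=13  C=16  D=29  E=32
Turnaround = completion − arrival: A=2, B=4, C=6, D=19, E=21
Total turnaround = 2 + 4 + 6 + 19 + 21 = 52

52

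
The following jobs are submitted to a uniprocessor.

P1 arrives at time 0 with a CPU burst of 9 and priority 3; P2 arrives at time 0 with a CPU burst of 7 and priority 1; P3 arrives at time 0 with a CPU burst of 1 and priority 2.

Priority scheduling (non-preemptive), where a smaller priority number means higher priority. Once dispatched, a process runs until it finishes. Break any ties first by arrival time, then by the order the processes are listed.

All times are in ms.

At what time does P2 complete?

7

Gantt: | P2 0-7 | P3 7-8 | P1 8-17 |
Completion: P1=17  P2=7  P3=8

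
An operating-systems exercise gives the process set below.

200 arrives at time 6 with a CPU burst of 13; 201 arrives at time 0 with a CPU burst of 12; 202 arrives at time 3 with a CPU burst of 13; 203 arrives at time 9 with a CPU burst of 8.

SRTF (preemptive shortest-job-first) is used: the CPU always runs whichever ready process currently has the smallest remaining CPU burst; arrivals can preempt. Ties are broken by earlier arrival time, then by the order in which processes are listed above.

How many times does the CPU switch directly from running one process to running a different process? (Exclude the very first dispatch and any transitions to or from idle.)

Schedule: | 201 0-12 | 203 12-20 | 202 20-33 | 200 33-46 |
Completion: 200=46  201=12  202=33  203=20

3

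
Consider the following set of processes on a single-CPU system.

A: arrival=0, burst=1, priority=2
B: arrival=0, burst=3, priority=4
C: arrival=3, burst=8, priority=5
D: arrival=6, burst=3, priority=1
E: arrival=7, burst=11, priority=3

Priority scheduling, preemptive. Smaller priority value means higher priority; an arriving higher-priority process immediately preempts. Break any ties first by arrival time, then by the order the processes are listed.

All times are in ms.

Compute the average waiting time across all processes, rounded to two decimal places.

3.60

Gantt: | A 0-1 | B 1-4 | C 4-6 | D 6-9 | E 9-20 | C 20-26 |
Completion: A=1  B=4  C=26  D=9  E=20
Turnaround (C−A): A=1  B=4  C=23  D=3  E=13
Waiting times: A=0, B=1, C=15, D=0, E=2
Average waiting = (0+1+15+0+2) / 5 = 18/5 = 3.60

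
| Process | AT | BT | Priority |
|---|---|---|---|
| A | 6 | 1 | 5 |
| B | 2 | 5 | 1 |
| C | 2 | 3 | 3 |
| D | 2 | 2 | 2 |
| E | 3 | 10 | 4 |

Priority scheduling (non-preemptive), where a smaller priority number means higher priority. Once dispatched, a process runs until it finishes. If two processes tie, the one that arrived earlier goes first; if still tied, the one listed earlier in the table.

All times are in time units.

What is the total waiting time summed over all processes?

37

Timeline: | idle 0-2 | B 2-7 | D 7-9 | C 9-12 | E 12-22 | A 22-23 |
Completion: A=23  B=7  C=12  D=9  E=22
Turnaround (C−A): A=17  B=5  C=10  D=7  E=19
Waiting = turnaround − burst: A=16, B=0, C=7, D=5, E=9
Total waiting = 16 + 0 + 7 + 5 + 9 = 37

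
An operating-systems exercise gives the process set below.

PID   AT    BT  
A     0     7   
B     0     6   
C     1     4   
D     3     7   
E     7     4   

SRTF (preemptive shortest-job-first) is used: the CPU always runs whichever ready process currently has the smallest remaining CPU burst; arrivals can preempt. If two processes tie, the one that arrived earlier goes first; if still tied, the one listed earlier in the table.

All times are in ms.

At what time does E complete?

Schedule: | B 0-1 | C 1-5 | B 5-10 | E 10-14 | A 14-21 | D 21-28 |
Completion: A=21  B=10  C=5  D=28  E=14
Turnaround (C−A): A=21  B=10  C=4  D=25  E=7

14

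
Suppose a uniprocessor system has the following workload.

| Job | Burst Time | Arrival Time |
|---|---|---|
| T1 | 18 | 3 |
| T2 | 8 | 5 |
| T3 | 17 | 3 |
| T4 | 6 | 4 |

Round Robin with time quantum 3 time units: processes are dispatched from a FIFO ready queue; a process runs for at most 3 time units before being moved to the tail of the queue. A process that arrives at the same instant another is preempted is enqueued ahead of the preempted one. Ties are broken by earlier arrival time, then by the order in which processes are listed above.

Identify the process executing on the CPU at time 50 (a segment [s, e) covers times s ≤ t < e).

T3

Schedule: | idle 0-3 | T1 3-6 | T3 6-9 | T4 9-12 | T2 12-15 | T1 15-18 | T3 18-21 | T4 21-24 | T2 24-27 | T1 27-30 | T3 30-33 | T2 33-35 | T1 35-38 | T3 38-41 | T1 41-44 | T3 44-47 | T1 47-50 | T3 50-52 |
Completion: T1=50  T2=35  T3=52  T4=24
Turnaround (C−A): T1=47  T2=30  T3=49  T4=20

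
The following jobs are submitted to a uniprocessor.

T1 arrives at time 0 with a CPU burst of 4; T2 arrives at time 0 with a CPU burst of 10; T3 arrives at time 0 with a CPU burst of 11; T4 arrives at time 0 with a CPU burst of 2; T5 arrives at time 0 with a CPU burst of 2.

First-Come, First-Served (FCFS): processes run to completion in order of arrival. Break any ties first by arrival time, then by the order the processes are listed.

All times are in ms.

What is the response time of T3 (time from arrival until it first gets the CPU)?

14

Gantt: | T1 0-4 | T2 4-14 | T3 14-25 | T4 25-27 | T5 27-29 |
Completion: T1=4  T2=14  T3=25  T4=27  T5=29
Turnaround (C−A): T1=4  T2=14  T3=25  T4=27  T5=29
Response(T3) = first start − arrival = 14 − 0 = 14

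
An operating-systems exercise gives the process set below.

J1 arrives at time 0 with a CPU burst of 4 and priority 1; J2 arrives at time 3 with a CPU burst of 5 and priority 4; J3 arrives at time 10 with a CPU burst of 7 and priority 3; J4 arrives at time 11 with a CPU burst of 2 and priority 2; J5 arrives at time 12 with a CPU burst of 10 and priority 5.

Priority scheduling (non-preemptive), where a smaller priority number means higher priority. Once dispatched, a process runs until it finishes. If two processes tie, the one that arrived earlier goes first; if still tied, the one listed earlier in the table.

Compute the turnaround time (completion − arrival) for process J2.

6

Schedule: | J1 0-4 | J2 4-9 | idle 9-10 | J3 10-17 | J4 17-19 | J5 19-29 |
Completion: J1=4  J2=9  J3=17  J4=19  J5=29
Turnaround(J2) = completion − arrival = 9 − 3 = 6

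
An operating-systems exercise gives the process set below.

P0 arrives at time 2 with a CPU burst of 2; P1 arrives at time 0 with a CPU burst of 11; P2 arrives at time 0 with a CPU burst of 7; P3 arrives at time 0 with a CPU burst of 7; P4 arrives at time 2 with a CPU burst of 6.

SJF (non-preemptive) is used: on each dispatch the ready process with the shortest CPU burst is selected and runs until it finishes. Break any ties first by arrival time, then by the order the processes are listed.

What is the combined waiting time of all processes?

Schedule: | P2 0-7 | P0 7-9 | P4 9-15 | P3 15-22 | P1 22-33 |
Completion: P0=9  P1=33  P2=7  P3=22  P4=15
Waiting = turnaround − burst: P0=5, P1=22, P2=0, P3=15, P4=7
Total waiting = 5 + 22 + 0 + 15 + 7 = 49

49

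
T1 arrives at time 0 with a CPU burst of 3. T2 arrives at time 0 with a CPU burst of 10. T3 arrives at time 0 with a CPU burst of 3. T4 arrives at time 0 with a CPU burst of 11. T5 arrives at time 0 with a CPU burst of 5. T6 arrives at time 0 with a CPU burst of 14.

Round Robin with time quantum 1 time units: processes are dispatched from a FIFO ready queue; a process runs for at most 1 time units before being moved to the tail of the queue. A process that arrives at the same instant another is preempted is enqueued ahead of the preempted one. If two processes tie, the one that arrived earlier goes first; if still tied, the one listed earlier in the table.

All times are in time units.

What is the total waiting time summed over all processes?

Schedule: | T1 0-1 | T2 1-2 | T3 2-3 | T4 3-4 | T5 4-5 | T6 5-6 | T1 6-7 | T2 7-8 | T3 8-9 | T4 9-10 | T5 10-11 | T6 11-12 | T1 12-13 | T2 13-14 | T3 14-15 | T4 15-16 | T5 16-17 | T6 17-18 | T2 18-19 | T4 19-20 | T5 20-21 | T6 21-22 | T2 22-23 | T4 23-24 | T5 24-25 | T6 25-26 | T2 26-27 | T4 27-28 | T6 28-29 | T2 29-30 | T4 30-31 | T6 31-32 | T2 32-33 | T4 33-34 | T6 34-35 | T2 35-36 | T4 36-37 | T6 37-38 | T2 38-39 | T4 39-40 | T6 40-41 | T4 41-42 | T6 42-46 |
Completion: T1=13  T2=39  T3=15  T4=42  T5=25  T6=46
Turnaround (C−A): T1=13  T2=39  T3=15  T4=42  T5=25  T6=46
Waiting = turnaround − burst: T1=10, T2=29, T3=12, T4=31, T5=20, T6=32
Total waiting = 10 + 29 + 12 + 31 + 20 + 32 = 134

134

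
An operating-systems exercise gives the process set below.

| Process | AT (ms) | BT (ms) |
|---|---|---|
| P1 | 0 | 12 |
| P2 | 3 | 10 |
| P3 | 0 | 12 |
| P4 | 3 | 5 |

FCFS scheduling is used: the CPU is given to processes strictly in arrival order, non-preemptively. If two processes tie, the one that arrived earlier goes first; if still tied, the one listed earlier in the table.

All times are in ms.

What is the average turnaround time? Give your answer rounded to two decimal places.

25.75

Gantt: | P1 0-12 | P3 12-24 | P2 24-34 | P4 34-39 |
Completion: P1=12  P2=34  P3=24  P4=39
Turnaround (C−A): P1=12  P2=31  P3=24  P4=36
Turnaround times: P1=12, P2=31, P3=24, P4=36
Average turnaround = (12+31+24+36) / 4 = 103/4 = 25.75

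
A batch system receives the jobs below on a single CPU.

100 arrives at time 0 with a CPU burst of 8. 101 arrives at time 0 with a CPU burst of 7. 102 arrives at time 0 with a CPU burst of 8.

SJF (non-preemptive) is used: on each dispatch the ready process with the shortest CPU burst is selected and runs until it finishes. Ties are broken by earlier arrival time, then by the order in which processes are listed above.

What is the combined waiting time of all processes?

22

Schedule: | 101 0-7 | 100 7-15 | 102 15-23 |
Completion: 100=15  101=7  102=23
Turnaround (C−A): 100=15  101=7  102=23
Waiting = turnaround − burst: 100=7, 101=0, 102=15
Total waiting = 7 + 0 + 15 = 22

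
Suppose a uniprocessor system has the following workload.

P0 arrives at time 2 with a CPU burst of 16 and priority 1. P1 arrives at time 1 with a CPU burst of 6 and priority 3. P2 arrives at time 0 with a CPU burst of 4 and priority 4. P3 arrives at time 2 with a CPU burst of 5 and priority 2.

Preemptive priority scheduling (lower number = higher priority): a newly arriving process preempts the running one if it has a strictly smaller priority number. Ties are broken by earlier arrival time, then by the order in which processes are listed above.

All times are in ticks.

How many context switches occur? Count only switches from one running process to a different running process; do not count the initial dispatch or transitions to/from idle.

5

Schedule: | P2 0-1 | P1 1-2 | P0 2-18 | P3 18-23 | P1 23-28 | P2 28-31 |
Completion: P0=18  P1=28  P2=31  P3=23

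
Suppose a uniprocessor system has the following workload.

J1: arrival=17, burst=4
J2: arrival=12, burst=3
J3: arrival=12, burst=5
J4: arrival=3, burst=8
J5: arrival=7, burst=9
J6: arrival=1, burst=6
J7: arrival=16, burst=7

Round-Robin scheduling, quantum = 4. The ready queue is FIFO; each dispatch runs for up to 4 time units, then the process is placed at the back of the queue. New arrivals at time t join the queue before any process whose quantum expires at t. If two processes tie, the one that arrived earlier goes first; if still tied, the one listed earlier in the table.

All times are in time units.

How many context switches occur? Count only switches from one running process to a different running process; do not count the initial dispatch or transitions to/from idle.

Timeline: | idle 0-1 | J6 1-5 | J4 5-9 | J6 9-11 | J5 11-15 | J4 15-19 | J2 19-22 | J3 22-26 | J5 26-30 | J7 30-34 | J1 34-38 | J3 38-39 | J5 39-40 | J7 40-43 |
Completion: J1=38  J2=22  J3=39  J4=19  J5=40  J6=11  J7=43
Turnaround (C−A): J1=21  J2=10  J3=27  J4=16  J5=33  J6=10  J7=27

12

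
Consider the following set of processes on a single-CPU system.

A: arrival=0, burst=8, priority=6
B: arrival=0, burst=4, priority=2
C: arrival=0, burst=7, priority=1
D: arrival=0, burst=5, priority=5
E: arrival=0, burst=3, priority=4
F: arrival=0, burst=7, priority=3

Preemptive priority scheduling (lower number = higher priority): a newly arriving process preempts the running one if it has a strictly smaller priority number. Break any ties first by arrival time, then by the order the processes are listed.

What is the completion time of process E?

Gantt: | C 0-7 | B 7-11 | F 11-18 | E 18-21 | D 21-26 | A 26-34 |
Completion: A=34  B=11  C=7  D=26  E=21  F=18
Turnaround (C−A): A=34  B=11  C=7  D=26  E=21  F=18

21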